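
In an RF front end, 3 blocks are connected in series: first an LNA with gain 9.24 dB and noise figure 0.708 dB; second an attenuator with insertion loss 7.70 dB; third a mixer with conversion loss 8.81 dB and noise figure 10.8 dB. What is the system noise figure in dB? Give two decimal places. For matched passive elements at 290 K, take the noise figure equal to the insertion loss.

Convert to linear (a loss of L dB is a gain of −L dB): F_i = 10^(NF_i/10), G_i = 10^(G_i,dB/10)
  Stage 1: F_1 = 10^(0.708/10) = 1.177, G_1 = 10^(9.24/10) = 8.395
  Stage 2: F_2 = 10^(7.70/10) = 5.888, G_2 = 10^(−7.70/10) = 0.1698
  Stage 3: F_3 = 10^(10.8/10) = 12.02, G_3 = 10^(−8.81/10) = 0.1315
Friis cascade:
  F = 1.177 + (5.888 − 1)/8.395 + (12.02 − 1)/1.426 = 9.491
NF = 10 log₁₀(9.491) = 9.77 dB

9.77 dB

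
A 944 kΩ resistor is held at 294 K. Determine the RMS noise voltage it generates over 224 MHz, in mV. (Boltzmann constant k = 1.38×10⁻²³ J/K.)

V_n = √(4kTRB)
4kTRB = 4 × 1.38×10⁻²³ × 294 × 9.44×10⁵ × 2.24×10⁸ = 3.43×10⁻⁶ V²
V_n = √(3.43×10⁻⁶) = 1.85×10⁻³ V = 1.85 mV

1.85 mV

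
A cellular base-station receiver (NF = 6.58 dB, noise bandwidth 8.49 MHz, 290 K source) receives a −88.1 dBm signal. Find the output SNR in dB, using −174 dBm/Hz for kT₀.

Noise floor: N = −174 + 10 log₁₀(B) + NF
10 log₁₀(8.49×10⁶) = 69.29 dB
N = −174 + 69.29 + 6.58 = −98.13 dBm
SNR = P_sig − N = −88.1 − (−98.13) = 10.03 dB → 10.0 dB

10.0 dB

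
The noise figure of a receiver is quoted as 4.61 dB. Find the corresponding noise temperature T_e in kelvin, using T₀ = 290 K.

F = 10^(4.61/10) = 2.89068
T_e = (F − 1)·T₀ = (2.89068 − 1) × 290 = 548 K

548 K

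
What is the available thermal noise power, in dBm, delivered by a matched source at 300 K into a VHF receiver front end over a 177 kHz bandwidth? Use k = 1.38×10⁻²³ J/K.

P_n = kTB = 1.38×10⁻²³ × 300 × 1.77×10⁵ = 7.33×10⁻¹⁶ W
In dBm: 10 log₁₀(7.33×10⁻¹⁶ / 10⁻³) = −121.4 dBm

−121.4 dBm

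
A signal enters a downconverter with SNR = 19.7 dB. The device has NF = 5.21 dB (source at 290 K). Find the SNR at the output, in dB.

By definition F = SNR_in/SNR_out, so in dB: SNR_out = SNR_in − NF
SNR_out = 19.7 − 5.21 = 14.49 dB

14.49 dB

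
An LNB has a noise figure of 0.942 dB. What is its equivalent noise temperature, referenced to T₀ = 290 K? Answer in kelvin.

70.2 K

F = 10^(0.942/10) = 1.24222
T_e = (F − 1)·T₀ = (1.24222 − 1) × 290 = 70.2 K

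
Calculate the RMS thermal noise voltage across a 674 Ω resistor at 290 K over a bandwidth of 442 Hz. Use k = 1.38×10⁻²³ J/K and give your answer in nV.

69.1 nV

V_n = √(4kTRB)
4kTRB = 4 × 1.38×10⁻²³ × 290 × 6.74×10² × 4.42×10² = 4.77×10⁻¹⁵ V²
V_n = √(4.77×10⁻¹⁵) = 6.91×10⁻⁸ V = 69.1 nV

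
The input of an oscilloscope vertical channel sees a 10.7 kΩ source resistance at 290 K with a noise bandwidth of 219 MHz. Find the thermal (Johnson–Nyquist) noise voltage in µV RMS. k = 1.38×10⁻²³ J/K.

V_n = √(4kTRB)
4kTRB = 4 × 1.38×10⁻²³ × 290 × 1.07×10⁴ × 2.19×10⁸ = 3.75×10⁻⁸ V²
V_n = √(3.75×10⁻⁸) = 1.94×10⁻⁴ V = 194 µV

194 µV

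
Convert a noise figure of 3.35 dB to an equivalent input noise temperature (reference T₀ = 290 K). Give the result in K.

337 K

F = 10^(3.35/10) = 2.16272
T_e = (F − 1)·T₀ = (2.16272 − 1) × 290 = 337 K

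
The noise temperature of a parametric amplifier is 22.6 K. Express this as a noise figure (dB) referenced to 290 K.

0.326 dB

F = 1 + T_e/T₀ = 1 + 22.6/290 = 1.07793
NF = 10 log₁₀(1.07793) = 0.326 dB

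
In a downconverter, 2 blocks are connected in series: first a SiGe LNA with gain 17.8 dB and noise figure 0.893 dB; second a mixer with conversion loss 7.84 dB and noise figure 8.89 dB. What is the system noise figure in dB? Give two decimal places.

1.27 dB

Convert to linear (a loss of L dB is a gain of −L dB): F_i = 10^(NF_i/10), G_i = 10^(G_i,dB/10)
  Stage 1: F_1 = 10^(0.893/10) = 1.228, G_1 = 10^(17.8/10) = 60.26
  Stage 2: F_2 = 10^(8.89/10) = 7.745, G_2 = 10^(−7.84/10) = 0.1644
Friis cascade:
  F = 1.228 + (7.745 − 1)/60.26 = 1.340
NF = 10 log₁₀(1.340) = 1.27 dB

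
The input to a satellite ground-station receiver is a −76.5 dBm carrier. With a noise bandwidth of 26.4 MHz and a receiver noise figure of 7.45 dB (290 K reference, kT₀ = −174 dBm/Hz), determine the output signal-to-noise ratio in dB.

Noise floor: N = −174 + 10 log₁₀(B) + NF
10 log₁₀(2.64×10⁷) = 74.22 dB
N = −174 + 74.22 + 7.45 = −92.33 dBm
SNR = P_sig − N = −76.5 − (−92.33) = 15.83 dB → 15.8 dB

15.8 dB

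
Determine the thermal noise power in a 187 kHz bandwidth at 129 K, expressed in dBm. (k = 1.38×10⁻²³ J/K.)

−124.8 dBm

P_n = kTB = 1.38×10⁻²³ × 129 × 1.87×10⁵ = 3.33×10⁻¹⁶ W
In dBm: 10 log₁₀(3.33×10⁻¹⁶ / 10⁻³) = −124.8 dBm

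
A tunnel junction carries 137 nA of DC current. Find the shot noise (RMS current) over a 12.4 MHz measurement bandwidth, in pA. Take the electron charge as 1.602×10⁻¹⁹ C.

I_n = √(2qI·B)
2qI·B = 2 × 1.602×10⁻¹⁹ × 1.37×10⁻⁷ × 1.24×10⁷ = 5.44×10⁻¹⁹ A²
I_n = √(5.44×10⁻¹⁹) = 7.38×10⁻¹⁰ A = 738 pA

738 pA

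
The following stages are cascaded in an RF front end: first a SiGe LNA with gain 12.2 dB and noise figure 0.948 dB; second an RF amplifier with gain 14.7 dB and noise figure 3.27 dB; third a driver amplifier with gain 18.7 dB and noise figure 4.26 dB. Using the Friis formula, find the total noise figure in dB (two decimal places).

Convert to linear (a loss of L dB is a gain of −L dB): F_i = 10^(NF_i/10), G_i = 10^(G_i,dB/10)
  Stage 1: F_1 = 10^(0.948/10) = 1.244, G_1 = 10^(12.2/10) = 16.60
  Stage 2: F_2 = 10^(3.27/10) = 2.123, G_2 = 10^(14.7/10) = 29.51
  Stage 3: F_3 = 10^(4.26/10) = 2.667, G_3 = 10^(18.7/10) = 74.13
Friis cascade:
  F = 1.244 + (2.123 − 1)/16.60 + (2.667 − 1)/489.8 = 1.315
NF = 10 log₁₀(1.315) = 1.19 dB

1.19 dB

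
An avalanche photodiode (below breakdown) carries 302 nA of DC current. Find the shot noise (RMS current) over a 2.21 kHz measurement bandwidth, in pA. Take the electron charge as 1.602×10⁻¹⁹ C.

I_n = √(2qI·B)
2qI·B = 2 × 1.602×10⁻¹⁹ × 3.02×10⁻⁷ × 2.21×10³ = 2.14×10⁻²² A²
I_n = √(2.14×10⁻²²) = 1.46×10⁻¹¹ A = 14.6 pA

14.6 pA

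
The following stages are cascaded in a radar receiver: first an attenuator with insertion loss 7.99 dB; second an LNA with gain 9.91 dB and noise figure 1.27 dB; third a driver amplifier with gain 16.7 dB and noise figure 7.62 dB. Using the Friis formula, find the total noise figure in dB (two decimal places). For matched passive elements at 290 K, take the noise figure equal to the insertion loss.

10.61 dB

Convert to linear (a loss of L dB is a gain of −L dB): F_i = 10^(NF_i/10), G_i = 10^(G_i,dB/10)
  Stage 1: F_1 = 10^(7.99/10) = 6.295, G_1 = 10^(−7.99/10) = 0.1589
  Stage 2: F_2 = 10^(1.27/10) = 1.340, G_2 = 10^(9.91/10) = 9.795
  Stage 3: F_3 = 10^(7.62/10) = 5.781, G_3 = 10^(16.7/10) = 46.77
Friis cascade:
  F = 6.295 + (1.340 − 1)/0.1589 + (5.781 − 1)/1.556 = 11.51
NF = 10 log₁₀(11.51) = 10.61 dB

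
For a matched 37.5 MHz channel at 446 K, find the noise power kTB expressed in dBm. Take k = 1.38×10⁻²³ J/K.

−96.4 dBm

P_n = kTB = 1.38×10⁻²³ × 446 × 3.75×10⁷ = 2.31×10⁻¹³ W
In dBm: 10 log₁₀(2.31×10⁻¹³ / 10⁻³) = −96.4 dBm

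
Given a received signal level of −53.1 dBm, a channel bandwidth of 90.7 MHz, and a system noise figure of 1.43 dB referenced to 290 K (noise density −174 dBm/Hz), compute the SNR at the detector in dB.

Noise floor: N = −174 + 10 log₁₀(B) + NF
10 log₁₀(9.07×10⁷) = 79.58 dB
N = −174 + 79.58 + 1.43 = −92.99 dBm
SNR = P_sig − N = −53.1 − (−92.99) = 39.89 dB → 39.9 dB

39.9 dB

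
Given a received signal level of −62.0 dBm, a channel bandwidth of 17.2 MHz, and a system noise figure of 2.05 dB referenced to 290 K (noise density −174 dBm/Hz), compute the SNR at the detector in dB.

Noise floor: N = −174 + 10 log₁₀(B) + NF
10 log₁₀(1.72×10⁷) = 72.36 dB
N = −174 + 72.36 + 2.05 = −99.59 dBm
SNR = P_sig − N = −62.0 − (−99.59) = 37.59 dB → 37.6 dB

37.6 dB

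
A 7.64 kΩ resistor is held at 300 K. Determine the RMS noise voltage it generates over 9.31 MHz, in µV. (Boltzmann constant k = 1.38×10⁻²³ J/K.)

34.3 µV

V_n = √(4kTRB)
4kTRB = 4 × 1.38×10⁻²³ × 300 × 7.64×10³ × 9.31×10⁶ = 1.18×10⁻⁹ V²
V_n = √(1.18×10⁻⁹) = 3.43×10⁻⁵ V = 34.3 µV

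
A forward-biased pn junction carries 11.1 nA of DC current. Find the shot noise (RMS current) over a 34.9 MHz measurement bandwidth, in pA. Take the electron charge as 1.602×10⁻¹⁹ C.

352 pA

I_n = √(2qI·B)
2qI·B = 2 × 1.602×10⁻¹⁹ × 1.11×10⁻⁸ × 3.49×10⁷ = 1.24×10⁻¹⁹ A²
I_n = √(1.24×10⁻¹⁹) = 3.52×10⁻¹⁰ A = 352 pA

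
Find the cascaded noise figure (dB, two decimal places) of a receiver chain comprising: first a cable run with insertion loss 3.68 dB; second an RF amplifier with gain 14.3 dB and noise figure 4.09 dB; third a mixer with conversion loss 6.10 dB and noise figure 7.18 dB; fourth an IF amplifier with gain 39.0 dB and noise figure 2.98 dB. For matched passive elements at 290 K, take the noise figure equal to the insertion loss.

Convert to linear (a loss of L dB is a gain of −L dB): F_i = 10^(NF_i/10), G_i = 10^(G_i,dB/10)
  Stage 1: F_1 = 10^(3.68/10) = 2.333, G_1 = 10^(−3.68/10) = 0.4285
  Stage 2: F_2 = 10^(4.09/10) = 2.564, G_2 = 10^(14.3/10) = 26.92
  Stage 3: F_3 = 10^(7.18/10) = 5.224, G_3 = 10^(−6.10/10) = 0.2455
  Stage 4: F_4 = 10^(2.98/10) = 1.986, G_4 = 10^(39.0/10) = 7943
Friis cascade:
  F = 2.333 + (2.564 − 1)/0.4285 + (5.224 − 1)/11.53 + (1.986 − 1)/2.831 = 6.699
NF = 10 log₁₀(6.699) = 8.26 dB

8.26 dB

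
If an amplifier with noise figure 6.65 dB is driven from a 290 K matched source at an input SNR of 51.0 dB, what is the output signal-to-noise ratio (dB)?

44.35 dB

By definition F = SNR_in/SNR_out, so in dB: SNR_out = SNR_in − NF
SNR_out = 51.0 − 6.65 = 44.35 dB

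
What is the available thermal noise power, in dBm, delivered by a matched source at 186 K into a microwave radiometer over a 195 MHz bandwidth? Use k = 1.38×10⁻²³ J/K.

P_n = kTB = 1.38×10⁻²³ × 186 × 1.95×10⁸ = 5.01×10⁻¹³ W
In dBm: 10 log₁₀(5.01×10⁻¹³ / 10⁻³) = −93.0 dBm

−93.0 dBm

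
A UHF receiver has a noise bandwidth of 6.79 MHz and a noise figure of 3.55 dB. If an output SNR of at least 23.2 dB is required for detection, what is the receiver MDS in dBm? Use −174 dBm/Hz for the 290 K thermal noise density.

−78.9 dBm

Sensitivity = −174 + 10 log₁₀(B) + NF + SNR_min
= −174 + 68.32 + 3.55 + 23.2
= −78.93 dBm → −78.9 dBm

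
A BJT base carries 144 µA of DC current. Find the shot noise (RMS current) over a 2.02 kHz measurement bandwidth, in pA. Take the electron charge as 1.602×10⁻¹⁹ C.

I_n = √(2qI·B)
2qI·B = 2 × 1.602×10⁻¹⁹ × 1.44×10⁻⁴ × 2.02×10³ = 9.32×10⁻²⁰ A²
I_n = √(9.32×10⁻²⁰) = 3.05×10⁻¹⁰ A = 305 pA

305 pA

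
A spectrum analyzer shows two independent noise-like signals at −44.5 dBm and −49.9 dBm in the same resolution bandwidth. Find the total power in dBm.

Convert to linear, add, convert back:
P₁ = 3.55×10⁻⁸ W, P₂ = 1.02×10⁻⁸ W
P_tot = 4.57×10⁻⁸ W → 10 log₁₀(P_tot / 10⁻³) = −43.4 dBm

−43.4 dBm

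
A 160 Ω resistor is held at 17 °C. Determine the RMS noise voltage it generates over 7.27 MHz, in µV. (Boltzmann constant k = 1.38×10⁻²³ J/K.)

4.32 µV

T = 17 °C + 273.15 = 290.15 K
V_n = √(4kTRB)
4kTRB = 4 × 1.38×10⁻²³ × 290.15 × 1.60×10² × 7.27×10⁶ = 1.86×10⁻¹¹ V²
V_n = √(1.86×10⁻¹¹) = 4.32×10⁻⁶ V = 4.32 µV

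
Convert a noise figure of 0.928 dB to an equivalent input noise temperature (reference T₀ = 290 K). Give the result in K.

69.1 K

F = 10^(0.928/10) = 1.23823
T_e = (F − 1)·T₀ = (1.23823 − 1) × 290 = 69.1 K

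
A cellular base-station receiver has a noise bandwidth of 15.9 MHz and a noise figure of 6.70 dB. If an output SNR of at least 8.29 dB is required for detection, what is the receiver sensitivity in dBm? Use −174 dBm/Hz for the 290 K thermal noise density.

−87.0 dBm

Sensitivity = −174 + 10 log₁₀(B) + NF + SNR_min
= −174 + 72.01 + 6.70 + 8.29
= −87.00 dBm → −87.0 dBm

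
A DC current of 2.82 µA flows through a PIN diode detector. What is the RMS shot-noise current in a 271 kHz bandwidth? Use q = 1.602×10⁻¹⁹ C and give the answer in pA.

495 pA

I_n = √(2qI·B)
2qI·B = 2 × 1.602×10⁻¹⁹ × 2.82×10⁻⁶ × 2.71×10⁵ = 2.45×10⁻¹⁹ A²
I_n = √(2.45×10⁻¹⁹) = 4.95×10⁻¹⁰ A = 495 pA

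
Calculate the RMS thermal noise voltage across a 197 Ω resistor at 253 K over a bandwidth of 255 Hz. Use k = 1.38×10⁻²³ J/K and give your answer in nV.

26.5 nV

V_n = √(4kTRB)
4kTRB = 4 × 1.38×10⁻²³ × 253 × 1.97×10² × 2.55×10² = 7.02×10⁻¹⁶ V²
V_n = √(7.02×10⁻¹⁶) = 2.65×10⁻⁸ V = 26.5 nV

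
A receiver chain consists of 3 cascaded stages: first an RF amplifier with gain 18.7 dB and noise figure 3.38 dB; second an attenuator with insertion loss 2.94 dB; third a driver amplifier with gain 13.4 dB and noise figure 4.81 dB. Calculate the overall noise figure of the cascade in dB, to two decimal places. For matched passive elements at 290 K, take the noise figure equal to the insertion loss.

Convert to linear (a loss of L dB is a gain of −L dB): F_i = 10^(NF_i/10), G_i = 10^(G_i,dB/10)
  Stage 1: F_1 = 10^(3.38/10) = 2.178, G_1 = 10^(18.7/10) = 74.13
  Stage 2: F_2 = 10^(2.94/10) = 1.968, G_2 = 10^(−2.94/10) = 0.5082
  Stage 3: F_3 = 10^(4.81/10) = 3.027, G_3 = 10^(13.4/10) = 21.88
Friis cascade:
  F = 2.178 + (1.968 − 1)/74.13 + (3.027 − 1)/37.67 = 2.245
NF = 10 log₁₀(2.245) = 3.51 dB

3.51 dB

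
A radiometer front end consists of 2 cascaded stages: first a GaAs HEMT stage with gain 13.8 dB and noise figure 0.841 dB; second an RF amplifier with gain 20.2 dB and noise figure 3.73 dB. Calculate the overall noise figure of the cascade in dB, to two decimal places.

1.04 dB

Convert to linear (a loss of L dB is a gain of −L dB): F_i = 10^(NF_i/10), G_i = 10^(G_i,dB/10)
  Stage 1: F_1 = 10^(0.841/10) = 1.214, G_1 = 10^(13.8/10) = 23.99
  Stage 2: F_2 = 10^(3.73/10) = 2.360, G_2 = 10^(20.2/10) = 104.7
Friis cascade:
  F = 1.214 + (2.360 − 1)/23.99 = 1.270
NF = 10 log₁₀(1.270) = 1.04 dB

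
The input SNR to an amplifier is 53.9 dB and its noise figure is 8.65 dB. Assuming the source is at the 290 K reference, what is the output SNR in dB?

By definition F = SNR_in/SNR_out, so in dB: SNR_out = SNR_in − NF
SNR_out = 53.9 − 8.65 = 45.25 dB

45.25 dB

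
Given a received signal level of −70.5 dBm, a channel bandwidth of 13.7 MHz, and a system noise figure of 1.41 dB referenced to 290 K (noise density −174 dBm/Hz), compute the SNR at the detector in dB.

30.7 dB

Noise floor: N = −174 + 10 log₁₀(B) + NF
10 log₁₀(1.37×10⁷) = 71.37 dB
N = −174 + 71.37 + 1.41 = −101.22 dBm
SNR = P_sig − N = −70.5 − (−101.22) = 30.72 dB → 30.7 dB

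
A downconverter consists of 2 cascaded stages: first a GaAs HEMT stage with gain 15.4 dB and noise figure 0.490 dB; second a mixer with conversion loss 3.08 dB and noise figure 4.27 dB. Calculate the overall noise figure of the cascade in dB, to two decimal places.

Convert to linear (a loss of L dB is a gain of −L dB): F_i = 10^(NF_i/10), G_i = 10^(G_i,dB/10)
  Stage 1: F_1 = 10^(0.490/10) = 1.119, G_1 = 10^(15.4/10) = 34.67
  Stage 2: F_2 = 10^(4.27/10) = 2.673, G_2 = 10^(−3.08/10) = 0.4920
Friis cascade:
  F = 1.119 + (2.673 − 1)/34.67 = 1.168
NF = 10 log₁₀(1.168) = 0.67 dB

0.67 dB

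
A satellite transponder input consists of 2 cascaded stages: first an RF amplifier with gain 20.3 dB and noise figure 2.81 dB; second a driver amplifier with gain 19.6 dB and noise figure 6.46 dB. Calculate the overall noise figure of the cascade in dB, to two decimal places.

Convert to linear (a loss of L dB is a gain of −L dB): F_i = 10^(NF_i/10), G_i = 10^(G_i,dB/10)
  Stage 1: F_1 = 10^(2.81/10) = 1.910, G_1 = 10^(20.3/10) = 107.2
  Stage 2: F_2 = 10^(6.46/10) = 4.426, G_2 = 10^(19.6/10) = 91.20
Friis cascade:
  F = 1.910 + (4.426 − 1)/107.2 = 1.942
NF = 10 log₁₀(1.942) = 2.88 dB

2.88 dB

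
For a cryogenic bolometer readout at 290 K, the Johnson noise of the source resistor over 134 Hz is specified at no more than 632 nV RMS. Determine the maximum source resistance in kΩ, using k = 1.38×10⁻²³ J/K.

Johnson–Nyquist: V_n = √(4kTRB) ⇒ R = V_n² / (4kTB)
4kTB = 4 × 1.38×10⁻²³ × 290 × 1.34×10² = 2.15×10⁻¹⁸
R = (6.32×10⁻⁷)² / 2.15×10⁻¹⁸ = 1.86×10⁵ Ω = 186 kΩ

186 kΩ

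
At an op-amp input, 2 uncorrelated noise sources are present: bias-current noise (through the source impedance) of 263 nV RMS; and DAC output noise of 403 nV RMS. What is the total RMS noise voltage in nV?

Uncorrelated sources add in power (mean-square): V_tot = √(ΣV_i²)
V_tot = √[(2.63×10⁻⁷)² + (4.03×10⁻⁷)²] = 4.81×10⁻⁷ V = 481 nV

481 nV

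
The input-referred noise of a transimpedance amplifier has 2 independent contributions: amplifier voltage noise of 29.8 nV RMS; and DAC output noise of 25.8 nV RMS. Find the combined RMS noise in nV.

Uncorrelated sources add in power (mean-square): V_tot = √(ΣV_i²)
V_tot = √[(2.98×10⁻⁸)² + (2.58×10⁻⁸)²] = 3.94×10⁻⁸ V = 39.4 nV

39.4 nV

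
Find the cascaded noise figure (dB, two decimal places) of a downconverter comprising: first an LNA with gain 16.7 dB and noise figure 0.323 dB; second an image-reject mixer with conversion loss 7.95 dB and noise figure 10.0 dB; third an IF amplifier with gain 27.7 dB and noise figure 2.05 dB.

Convert to linear (a loss of L dB is a gain of −L dB): F_i = 10^(NF_i/10), G_i = 10^(G_i,dB/10)
  Stage 1: F_1 = 10^(0.323/10) = 1.077, G_1 = 10^(16.7/10) = 46.77
  Stage 2: F_2 = 10^(10.0/10) = 10.00, G_2 = 10^(−7.95/10) = 0.1603
  Stage 3: F_3 = 10^(2.05/10) = 1.603, G_3 = 10^(27.7/10) = 588.8
Friis cascade:
  F = 1.077 + (10.00 − 1)/46.77 + (1.603 − 1)/7.499 = 1.350
NF = 10 log₁₀(1.350) = 1.30 dB

1.30 dB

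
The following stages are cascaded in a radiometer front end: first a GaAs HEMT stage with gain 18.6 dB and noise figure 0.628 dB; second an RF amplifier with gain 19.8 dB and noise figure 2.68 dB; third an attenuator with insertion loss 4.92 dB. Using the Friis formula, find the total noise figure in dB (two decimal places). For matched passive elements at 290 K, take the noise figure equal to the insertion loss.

Convert to linear (a loss of L dB is a gain of −L dB): F_i = 10^(NF_i/10), G_i = 10^(G_i,dB/10)
  Stage 1: F_1 = 10^(0.628/10) = 1.156, G_1 = 10^(18.6/10) = 72.44
  Stage 2: F_2 = 10^(2.68/10) = 1.854, G_2 = 10^(19.8/10) = 95.50
  Stage 3: F_3 = 10^(4.92/10) = 3.105, G_3 = 10^(−4.92/10) = 0.3221
Friis cascade:
  F = 1.156 + (1.854 − 1)/72.44 + (3.105 − 1)/6918 = 1.168
NF = 10 log₁₀(1.168) = 0.67 dB

0.67 dB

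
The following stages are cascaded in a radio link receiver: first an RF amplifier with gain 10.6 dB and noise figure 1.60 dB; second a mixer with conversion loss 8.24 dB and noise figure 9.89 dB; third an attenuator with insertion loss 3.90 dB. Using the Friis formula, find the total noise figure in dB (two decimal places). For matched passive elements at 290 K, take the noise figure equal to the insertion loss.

Convert to linear (a loss of L dB is a gain of −L dB): F_i = 10^(NF_i/10), G_i = 10^(G_i,dB/10)
  Stage 1: F_1 = 10^(1.60/10) = 1.445, G_1 = 10^(10.6/10) = 11.48
  Stage 2: F_2 = 10^(9.89/10) = 9.750, G_2 = 10^(−8.24/10) = 0.1500
  Stage 3: F_3 = 10^(3.90/10) = 2.455, G_3 = 10^(−3.90/10) = 0.4074
Friis cascade:
  F = 1.445 + (9.750 − 1)/11.48 + (2.455 − 1)/1.722 = 3.052
NF = 10 log₁₀(3.052) = 4.85 dB

4.85 dB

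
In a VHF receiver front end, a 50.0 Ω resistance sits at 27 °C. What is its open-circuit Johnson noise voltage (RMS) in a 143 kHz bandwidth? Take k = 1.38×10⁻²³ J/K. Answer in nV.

T = 27 °C + 273.15 = 300.15 K
V_n = √(4kTRB)
4kTRB = 4 × 1.38×10⁻²³ × 300.15 × 5.00×10¹ × 1.43×10⁵ = 1.18×10⁻¹³ V²
V_n = √(1.18×10⁻¹³) = 3.44×10⁻⁷ V = 344 nV

344 nV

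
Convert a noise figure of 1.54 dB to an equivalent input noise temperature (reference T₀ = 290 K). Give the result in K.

F = 10^(1.54/10) = 1.42561
T_e = (F − 1)·T₀ = (1.42561 − 1) × 290 = 123 K

123 K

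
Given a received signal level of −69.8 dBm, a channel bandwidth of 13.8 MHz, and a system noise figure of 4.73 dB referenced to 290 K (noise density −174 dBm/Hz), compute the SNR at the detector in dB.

Noise floor: N = −174 + 10 log₁₀(B) + NF
10 log₁₀(1.38×10⁷) = 71.4 dB
N = −174 + 71.4 + 4.73 = −97.87 dBm
SNR = P_sig − N = −69.8 − (−97.87) = 28.07 dB → 28.1 dB

28.1 dB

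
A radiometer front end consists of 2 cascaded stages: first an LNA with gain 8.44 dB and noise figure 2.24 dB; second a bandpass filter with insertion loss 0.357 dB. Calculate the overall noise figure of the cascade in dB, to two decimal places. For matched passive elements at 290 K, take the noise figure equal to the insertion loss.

2.27 dB

Convert to linear (a loss of L dB is a gain of −L dB): F_i = 10^(NF_i/10), G_i = 10^(G_i,dB/10)
  Stage 1: F_1 = 10^(2.24/10) = 1.675, G_1 = 10^(8.44/10) = 6.982
  Stage 2: F_2 = 10^(0.357/10) = 1.086, G_2 = 10^(−0.357/10) = 0.9211
Friis cascade:
  F = 1.675 + (1.086 − 1)/6.982 = 1.687
NF = 10 log₁₀(1.687) = 2.27 dB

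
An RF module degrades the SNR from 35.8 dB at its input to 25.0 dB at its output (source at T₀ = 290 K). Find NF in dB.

10.8 dB

NF (dB) = SNR_in(dB) − SNR_out(dB) when the source is at T₀
NF = 35.8 − 25.0 = 10.8 dB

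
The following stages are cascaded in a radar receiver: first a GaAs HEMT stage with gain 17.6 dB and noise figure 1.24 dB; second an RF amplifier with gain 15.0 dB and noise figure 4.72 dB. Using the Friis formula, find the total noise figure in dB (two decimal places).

1.35 dB

Convert to linear (a loss of L dB is a gain of −L dB): F_i = 10^(NF_i/10), G_i = 10^(G_i,dB/10)
  Stage 1: F_1 = 10^(1.24/10) = 1.330, G_1 = 10^(17.6/10) = 57.54
  Stage 2: F_2 = 10^(4.72/10) = 2.965, G_2 = 10^(15.0/10) = 31.62
Friis cascade:
  F = 1.330 + (2.965 − 1)/57.54 = 1.365
NF = 10 log₁₀(1.365) = 1.35 dB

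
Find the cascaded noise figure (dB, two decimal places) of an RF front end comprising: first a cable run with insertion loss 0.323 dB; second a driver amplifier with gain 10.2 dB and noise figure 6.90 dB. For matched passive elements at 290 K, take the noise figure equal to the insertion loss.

Convert to linear (a loss of L dB is a gain of −L dB): F_i = 10^(NF_i/10), G_i = 10^(G_i,dB/10)
  Stage 1: F_1 = 10^(0.323/10) = 1.077, G_1 = 10^(−0.323/10) = 0.9283
  Stage 2: F_2 = 10^(6.90/10) = 4.898, G_2 = 10^(10.2/10) = 10.47
Friis cascade:
  F = 1.077 + (4.898 − 1)/0.9283 = 5.276
NF = 10 log₁₀(5.276) = 7.22 dB

7.22 dB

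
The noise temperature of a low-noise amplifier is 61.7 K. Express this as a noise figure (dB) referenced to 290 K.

F = 1 + T_e/T₀ = 1 + 61.7/290 = 1.21276
NF = 10 log₁₀(1.21276) = 0.838 dB

0.838 dB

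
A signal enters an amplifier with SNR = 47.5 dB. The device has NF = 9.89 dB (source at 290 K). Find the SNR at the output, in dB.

37.61 dB

By definition F = SNR_in/SNR_out, so in dB: SNR_out = SNR_in − NF
SNR_out = 47.5 − 9.89 = 37.61 dB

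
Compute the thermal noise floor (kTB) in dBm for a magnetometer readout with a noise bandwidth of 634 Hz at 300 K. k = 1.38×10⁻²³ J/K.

−145.8 dBm

P_n = kTB = 1.38×10⁻²³ × 300 × 6.34×10² = 2.62×10⁻¹⁸ W
In dBm: 10 log₁₀(2.62×10⁻¹⁸ / 10⁻³) = −145.8 dBm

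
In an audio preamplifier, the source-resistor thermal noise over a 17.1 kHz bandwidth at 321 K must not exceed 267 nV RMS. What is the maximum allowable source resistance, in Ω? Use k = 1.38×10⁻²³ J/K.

Johnson–Nyquist: V_n = √(4kTRB) ⇒ R = V_n² / (4kTB)
4kTB = 4 × 1.38×10⁻²³ × 321 × 1.71×10⁴ = 3.03×10⁻¹⁶
R = (2.67×10⁻⁷)² / 3.03×10⁻¹⁶ = 2.35×10² Ω = 235 Ω

235 Ω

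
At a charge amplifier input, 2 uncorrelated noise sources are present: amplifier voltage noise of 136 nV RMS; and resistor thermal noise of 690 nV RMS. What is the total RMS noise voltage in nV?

Uncorrelated sources add in power (mean-square): V_tot = √(ΣV_i²)
V_tot = √[(1.36×10⁻⁷)² + (6.90×10⁻⁷)²] = 7.03×10⁻⁷ V = 703 nV

703 nV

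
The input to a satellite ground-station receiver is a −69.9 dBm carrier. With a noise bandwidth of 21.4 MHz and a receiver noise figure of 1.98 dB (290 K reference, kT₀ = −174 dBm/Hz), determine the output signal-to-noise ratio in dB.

Noise floor: N = −174 + 10 log₁₀(B) + NF
10 log₁₀(2.14×10⁷) = 73.3 dB
N = −174 + 73.3 + 1.98 = −98.72 dBm
SNR = P_sig − N = −69.9 − (−98.72) = 28.82 dB → 28.8 dB

28.8 dB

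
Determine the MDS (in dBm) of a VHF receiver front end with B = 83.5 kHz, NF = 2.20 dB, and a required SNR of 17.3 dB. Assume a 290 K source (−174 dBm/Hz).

−105.3 dBm

Sensitivity = −174 + 10 log₁₀(B) + NF + SNR_min
= −174 + 49.22 + 2.20 + 17.3
= −105.28 dBm → −105.3 dBm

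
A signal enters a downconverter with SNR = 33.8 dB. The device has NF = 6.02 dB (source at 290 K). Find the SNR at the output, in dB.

27.78 dB

By definition F = SNR_in/SNR_out, so in dB: SNR_out = SNR_in − NF
SNR_out = 33.8 − 6.02 = 27.78 dB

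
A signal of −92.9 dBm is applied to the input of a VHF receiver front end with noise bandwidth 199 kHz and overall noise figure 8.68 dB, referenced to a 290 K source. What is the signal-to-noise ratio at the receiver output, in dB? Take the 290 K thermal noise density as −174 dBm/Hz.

19.4 dB

Noise floor: N = −174 + 10 log₁₀(B) + NF
10 log₁₀(1.99×10⁵) = 52.99 dB
N = −174 + 52.99 + 8.68 = −112.33 dBm
SNR = P_sig − N = −92.9 − (−112.33) = 19.43 dB → 19.4 dB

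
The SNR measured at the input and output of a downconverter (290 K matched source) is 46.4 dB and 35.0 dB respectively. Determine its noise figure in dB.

NF (dB) = SNR_in(dB) − SNR_out(dB) when the source is at T₀
NF = 46.4 − 35.0 = 11.4 dB

11.4 dB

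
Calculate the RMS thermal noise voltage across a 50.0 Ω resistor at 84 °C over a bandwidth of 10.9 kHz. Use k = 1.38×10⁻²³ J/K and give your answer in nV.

T = 84 °C + 273.15 = 357.15 K
V_n = √(4kTRB)
4kTRB = 4 × 1.38×10⁻²³ × 357.15 × 5.00×10¹ × 1.09×10⁴ = 1.07×10⁻¹⁴ V²
V_n = √(1.07×10⁻¹⁴) = 1.04×10⁻⁷ V = 104 nV

104 nV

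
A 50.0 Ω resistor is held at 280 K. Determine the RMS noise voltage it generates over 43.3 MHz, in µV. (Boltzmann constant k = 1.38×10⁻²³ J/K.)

V_n = √(4kTRB)
4kTRB = 4 × 1.38×10⁻²³ × 280 × 5.00×10¹ × 4.33×10⁷ = 3.35×10⁻¹¹ V²
V_n = √(3.35×10⁻¹¹) = 5.78×10⁻⁶ V = 5.78 µV

5.78 µV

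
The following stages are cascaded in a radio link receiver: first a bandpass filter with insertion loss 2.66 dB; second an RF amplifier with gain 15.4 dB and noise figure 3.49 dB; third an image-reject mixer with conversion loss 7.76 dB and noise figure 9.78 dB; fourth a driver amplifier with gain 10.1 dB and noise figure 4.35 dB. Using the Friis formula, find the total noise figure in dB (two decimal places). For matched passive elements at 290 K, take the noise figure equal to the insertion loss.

7.09 dB

Convert to linear (a loss of L dB is a gain of −L dB): F_i = 10^(NF_i/10), G_i = 10^(G_i,dB/10)
  Stage 1: F_1 = 10^(2.66/10) = 1.845, G_1 = 10^(−2.66/10) = 0.5420
  Stage 2: F_2 = 10^(3.49/10) = 2.234, G_2 = 10^(15.4/10) = 34.67
  Stage 3: F_3 = 10^(9.78/10) = 9.506, G_3 = 10^(−7.76/10) = 0.1675
  Stage 4: F_4 = 10^(4.35/10) = 2.723, G_4 = 10^(10.1/10) = 10.23
Friis cascade:
  F = 1.845 + (2.234 − 1)/0.5420 + (9.506 − 1)/18.79 + (2.723 − 1)/3.148 = 5.121
NF = 10 log₁₀(5.121) = 7.09 dB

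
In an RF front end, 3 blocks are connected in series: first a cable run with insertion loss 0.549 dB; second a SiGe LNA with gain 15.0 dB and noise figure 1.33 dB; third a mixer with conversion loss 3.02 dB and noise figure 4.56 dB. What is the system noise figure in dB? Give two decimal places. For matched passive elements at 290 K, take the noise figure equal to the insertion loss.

Convert to linear (a loss of L dB is a gain of −L dB): F_i = 10^(NF_i/10), G_i = 10^(G_i,dB/10)
  Stage 1: F_1 = 10^(0.549/10) = 1.135, G_1 = 10^(−0.549/10) = 0.8813
  Stage 2: F_2 = 10^(1.33/10) = 1.358, G_2 = 10^(15.0/10) = 31.62
  Stage 3: F_3 = 10^(4.56/10) = 2.858, G_3 = 10^(−3.02/10) = 0.4989
Friis cascade:
  F = 1.135 + (1.358 − 1)/0.8813 + (2.858 − 1)/27.87 = 1.608
NF = 10 log₁₀(1.608) = 2.06 dB

2.06 dB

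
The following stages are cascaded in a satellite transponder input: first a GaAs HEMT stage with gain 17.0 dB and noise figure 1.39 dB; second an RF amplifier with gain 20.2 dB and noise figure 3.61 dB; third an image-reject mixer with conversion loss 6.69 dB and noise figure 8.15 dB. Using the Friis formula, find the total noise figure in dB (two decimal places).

Convert to linear (a loss of L dB is a gain of −L dB): F_i = 10^(NF_i/10), G_i = 10^(G_i,dB/10)
  Stage 1: F_1 = 10^(1.39/10) = 1.377, G_1 = 10^(17.0/10) = 50.12
  Stage 2: F_2 = 10^(3.61/10) = 2.296, G_2 = 10^(20.2/10) = 104.7
  Stage 3: F_3 = 10^(8.15/10) = 6.531, G_3 = 10^(−6.69/10) = 0.2143
Friis cascade:
  F = 1.377 + (2.296 − 1)/50.12 + (6.531 − 1)/5248 = 1.404
NF = 10 log₁₀(1.404) = 1.47 dB

1.47 dB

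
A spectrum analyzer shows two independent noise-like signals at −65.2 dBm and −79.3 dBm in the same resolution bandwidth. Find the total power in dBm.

Convert to linear, add, convert back:
P₁ = 3.02×10⁻¹⁰ W, P₂ = 1.17×10⁻¹¹ W
P_tot = 3.14×10⁻¹⁰ W → 10 log₁₀(P_tot / 10⁻³) = −65.0 dBm

−65.0 dBm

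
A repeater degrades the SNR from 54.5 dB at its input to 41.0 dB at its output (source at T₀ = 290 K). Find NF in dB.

13.5 dB

NF (dB) = SNR_in(dB) − SNR_out(dB) when the source is at T₀
NF = 54.5 − 41.0 = 13.5 dB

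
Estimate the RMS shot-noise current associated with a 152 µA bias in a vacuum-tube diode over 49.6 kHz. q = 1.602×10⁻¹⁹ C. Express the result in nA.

1.55 nA

I_n = √(2qI·B)
2qI·B = 2 × 1.602×10⁻¹⁹ × 1.52×10⁻⁴ × 4.96×10⁴ = 2.42×10⁻¹⁸ A²
I_n = √(2.42×10⁻¹⁸) = 1.55×10⁻⁹ A = 1.55 nA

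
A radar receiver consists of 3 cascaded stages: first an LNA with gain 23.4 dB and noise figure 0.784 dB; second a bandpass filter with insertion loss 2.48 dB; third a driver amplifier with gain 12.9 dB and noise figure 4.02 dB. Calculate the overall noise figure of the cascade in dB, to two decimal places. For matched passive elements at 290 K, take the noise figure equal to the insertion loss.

0.84 dB

Convert to linear (a loss of L dB is a gain of −L dB): F_i = 10^(NF_i/10), G_i = 10^(G_i,dB/10)
  Stage 1: F_1 = 10^(0.784/10) = 1.198, G_1 = 10^(23.4/10) = 218.8
  Stage 2: F_2 = 10^(2.48/10) = 1.770, G_2 = 10^(−2.48/10) = 0.5649
  Stage 3: F_3 = 10^(4.02/10) = 2.523, G_3 = 10^(12.9/10) = 19.50
Friis cascade:
  F = 1.198 + (1.770 − 1)/218.8 + (2.523 − 1)/123.6 = 1.214
NF = 10 log₁₀(1.214) = 0.84 dB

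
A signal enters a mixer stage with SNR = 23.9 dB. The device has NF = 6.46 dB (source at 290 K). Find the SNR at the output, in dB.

17.44 dB

By definition F = SNR_in/SNR_out, so in dB: SNR_out = SNR_in − NF
SNR_out = 23.9 − 6.46 = 17.44 dB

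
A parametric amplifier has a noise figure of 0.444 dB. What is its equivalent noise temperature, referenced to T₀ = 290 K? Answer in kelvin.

31.2 K

F = 10^(0.444/10) = 1.10764
T_e = (F − 1)·T₀ = (1.10764 − 1) × 290 = 31.2 K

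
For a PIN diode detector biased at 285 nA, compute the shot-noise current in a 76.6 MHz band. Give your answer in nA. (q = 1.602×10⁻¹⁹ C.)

2.64 nA

I_n = √(2qI·B)
2qI·B = 2 × 1.602×10⁻¹⁹ × 2.85×10⁻⁷ × 7.66×10⁷ = 6.99×10⁻¹⁸ A²
I_n = √(6.99×10⁻¹⁸) = 2.64×10⁻⁹ A = 2.64 nA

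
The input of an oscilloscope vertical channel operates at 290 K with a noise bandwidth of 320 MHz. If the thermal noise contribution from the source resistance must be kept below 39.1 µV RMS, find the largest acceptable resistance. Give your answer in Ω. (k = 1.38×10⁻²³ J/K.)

298 Ω

Johnson–Nyquist: V_n = √(4kTRB) ⇒ R = V_n² / (4kTB)
4kTB = 4 × 1.38×10⁻²³ × 290 × 3.20×10⁸ = 5.12×10⁻¹²
R = (3.91×10⁻⁵)² / 5.12×10⁻¹² = 2.98×10² Ω = 298 Ω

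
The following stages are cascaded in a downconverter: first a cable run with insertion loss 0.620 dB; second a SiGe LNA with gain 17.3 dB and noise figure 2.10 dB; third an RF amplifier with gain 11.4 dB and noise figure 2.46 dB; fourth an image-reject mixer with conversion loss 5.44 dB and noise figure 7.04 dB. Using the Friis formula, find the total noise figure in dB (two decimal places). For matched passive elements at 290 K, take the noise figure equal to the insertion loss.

2.77 dB

Convert to linear (a loss of L dB is a gain of −L dB): F_i = 10^(NF_i/10), G_i = 10^(G_i,dB/10)
  Stage 1: F_1 = 10^(0.620/10) = 1.153, G_1 = 10^(−0.620/10) = 0.8670
  Stage 2: F_2 = 10^(2.10/10) = 1.622, G_2 = 10^(17.3/10) = 53.70
  Stage 3: F_3 = 10^(2.46/10) = 1.762, G_3 = 10^(11.4/10) = 13.80
  Stage 4: F_4 = 10^(7.04/10) = 5.058, G_4 = 10^(−5.44/10) = 0.2858
Friis cascade:
  F = 1.153 + (1.622 − 1)/0.8670 + (1.762 − 1)/46.56 + (5.058 − 1)/642.7 = 1.893
NF = 10 log₁₀(1.893) = 2.77 dB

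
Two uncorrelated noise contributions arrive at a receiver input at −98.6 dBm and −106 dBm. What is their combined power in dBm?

Convert to linear, add, convert back:
P₁ = 1.38×10⁻¹³ W, P₂ = 2.51×10⁻¹⁴ W
P_tot = 1.63×10⁻¹³ W → 10 log₁₀(P_tot / 10⁻³) = −97.9 dBm

−97.9 dBm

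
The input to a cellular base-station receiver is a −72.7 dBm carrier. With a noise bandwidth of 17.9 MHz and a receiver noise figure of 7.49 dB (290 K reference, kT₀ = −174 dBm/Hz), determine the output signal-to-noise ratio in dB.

21.3 dB

Noise floor: N = −174 + 10 log₁₀(B) + NF
10 log₁₀(1.79×10⁷) = 72.53 dB
N = −174 + 72.53 + 7.49 = −93.98 dBm
SNR = P_sig − N = −72.7 − (−93.98) = 21.28 dB → 21.3 dB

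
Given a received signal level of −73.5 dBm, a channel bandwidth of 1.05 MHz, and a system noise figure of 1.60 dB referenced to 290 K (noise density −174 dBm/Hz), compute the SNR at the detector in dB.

38.7 dB

Noise floor: N = −174 + 10 log₁₀(B) + NF
10 log₁₀(1.05×10⁶) = 60.21 dB
N = −174 + 60.21 + 1.60 = −112.19 dBm
SNR = P_sig − N = −73.5 − (−112.19) = 38.69 dB → 38.7 dB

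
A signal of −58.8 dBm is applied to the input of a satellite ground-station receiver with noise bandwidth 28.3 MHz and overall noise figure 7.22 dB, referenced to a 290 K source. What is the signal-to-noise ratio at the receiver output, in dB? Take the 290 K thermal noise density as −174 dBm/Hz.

33.5 dB

Noise floor: N = −174 + 10 log₁₀(B) + NF
10 log₁₀(2.83×10⁷) = 74.52 dB
N = −174 + 74.52 + 7.22 = −92.26 dBm
SNR = P_sig − N = −58.8 − (−92.26) = 33.46 dB → 33.5 dB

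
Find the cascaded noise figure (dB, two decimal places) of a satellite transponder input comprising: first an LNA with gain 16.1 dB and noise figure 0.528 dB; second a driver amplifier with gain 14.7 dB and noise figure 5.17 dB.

Convert to linear (a loss of L dB is a gain of −L dB): F_i = 10^(NF_i/10), G_i = 10^(G_i,dB/10)
  Stage 1: F_1 = 10^(0.528/10) = 1.129, G_1 = 10^(16.1/10) = 40.74
  Stage 2: F_2 = 10^(5.17/10) = 3.289, G_2 = 10^(14.7/10) = 29.51
Friis cascade:
  F = 1.129 + (3.289 − 1)/40.74 = 1.185
NF = 10 log₁₀(1.185) = 0.74 dB

0.74 dB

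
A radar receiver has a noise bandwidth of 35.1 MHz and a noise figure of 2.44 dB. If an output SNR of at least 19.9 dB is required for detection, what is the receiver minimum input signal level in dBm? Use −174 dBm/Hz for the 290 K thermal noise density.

−76.2 dBm

Sensitivity = −174 + 10 log₁₀(B) + NF + SNR_min
= −174 + 75.45 + 2.44 + 19.9
= −76.21 dBm → −76.2 dBm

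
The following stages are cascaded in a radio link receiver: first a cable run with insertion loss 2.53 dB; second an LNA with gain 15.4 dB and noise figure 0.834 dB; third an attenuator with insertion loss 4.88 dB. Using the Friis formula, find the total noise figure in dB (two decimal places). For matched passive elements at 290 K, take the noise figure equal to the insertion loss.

Convert to linear (a loss of L dB is a gain of −L dB): F_i = 10^(NF_i/10), G_i = 10^(G_i,dB/10)
  Stage 1: F_1 = 10^(2.53/10) = 1.791, G_1 = 10^(−2.53/10) = 0.5585
  Stage 2: F_2 = 10^(0.834/10) = 1.212, G_2 = 10^(15.4/10) = 34.67
  Stage 3: F_3 = 10^(4.88/10) = 3.076, G_3 = 10^(−4.88/10) = 0.3251
Friis cascade:
  F = 1.791 + (1.212 − 1)/0.5585 + (3.076 − 1)/19.36 = 2.277
NF = 10 log₁₀(2.277) = 3.57 dB

3.57 dB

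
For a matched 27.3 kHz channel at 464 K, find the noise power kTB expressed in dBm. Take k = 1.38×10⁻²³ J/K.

−127.6 dBm

P_n = kTB = 1.38×10⁻²³ × 464 × 2.73×10⁴ = 1.75×10⁻¹⁶ W
In dBm: 10 log₁₀(1.75×10⁻¹⁶ / 10⁻³) = −127.6 dBm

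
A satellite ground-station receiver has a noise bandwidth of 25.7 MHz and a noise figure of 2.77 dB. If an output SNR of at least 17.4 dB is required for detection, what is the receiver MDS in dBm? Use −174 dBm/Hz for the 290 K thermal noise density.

Sensitivity = −174 + 10 log₁₀(B) + NF + SNR_min
= −174 + 74.1 + 2.77 + 17.4
= −79.73 dBm → −79.7 dBm

−79.7 dBm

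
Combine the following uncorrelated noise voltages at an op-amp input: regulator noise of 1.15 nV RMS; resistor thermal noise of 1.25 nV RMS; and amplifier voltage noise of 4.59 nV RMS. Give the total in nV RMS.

Uncorrelated sources add in power (mean-square): V_tot = √(ΣV_i²)
V_tot = √[(1.15×10⁻⁹)² + (1.25×10⁻⁹)² + (4.59×10⁻⁹)²] = 4.89×10⁻⁹ V = 4.89 nV

4.89 nV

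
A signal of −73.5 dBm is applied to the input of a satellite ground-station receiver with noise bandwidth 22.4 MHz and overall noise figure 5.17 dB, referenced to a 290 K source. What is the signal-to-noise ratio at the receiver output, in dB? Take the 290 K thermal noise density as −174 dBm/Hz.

Noise floor: N = −174 + 10 log₁₀(B) + NF
10 log₁₀(2.24×10⁷) = 73.5 dB
N = −174 + 73.5 + 5.17 = −95.33 dBm
SNR = P_sig − N = −73.5 − (−95.33) = 21.83 dB → 21.8 dB

21.8 dB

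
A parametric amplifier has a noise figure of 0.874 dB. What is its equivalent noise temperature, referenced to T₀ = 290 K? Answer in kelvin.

F = 10^(0.874/10) = 1.22293
T_e = (F − 1)·T₀ = (1.22293 − 1) × 290 = 64.6 K

64.6 K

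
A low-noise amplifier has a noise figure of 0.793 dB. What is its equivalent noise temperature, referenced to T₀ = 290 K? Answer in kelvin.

F = 10^(0.793/10) = 1.20033
T_e = (F − 1)·T₀ = (1.20033 − 1) × 290 = 58.1 K

58.1 K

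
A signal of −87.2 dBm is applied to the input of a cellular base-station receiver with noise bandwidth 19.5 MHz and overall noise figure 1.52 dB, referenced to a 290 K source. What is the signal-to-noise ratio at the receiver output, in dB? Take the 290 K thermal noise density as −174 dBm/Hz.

12.4 dB

Noise floor: N = −174 + 10 log₁₀(B) + NF
10 log₁₀(1.95×10⁷) = 72.9 dB
N = −174 + 72.9 + 1.52 = −99.58 dBm
SNR = P_sig − N = −87.2 − (−99.58) = 12.38 dB → 12.4 dB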